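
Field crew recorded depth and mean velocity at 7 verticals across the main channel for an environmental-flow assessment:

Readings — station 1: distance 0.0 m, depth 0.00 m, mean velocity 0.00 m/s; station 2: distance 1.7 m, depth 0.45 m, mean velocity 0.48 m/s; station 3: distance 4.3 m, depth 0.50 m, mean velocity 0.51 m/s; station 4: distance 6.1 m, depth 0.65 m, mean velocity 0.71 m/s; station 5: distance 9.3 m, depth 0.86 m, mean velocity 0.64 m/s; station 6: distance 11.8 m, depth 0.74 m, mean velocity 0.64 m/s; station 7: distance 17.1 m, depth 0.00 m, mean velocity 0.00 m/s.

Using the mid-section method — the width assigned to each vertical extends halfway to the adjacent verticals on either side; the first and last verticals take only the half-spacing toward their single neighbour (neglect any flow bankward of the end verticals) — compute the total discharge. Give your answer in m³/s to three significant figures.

5.59 m³/s

w_2 = (4.3 − 0.0)/2 = 2.15 m; q_2 = 0.48 × 0.45 × 2.15 = 0.4644 m³/s
w_3 = (6.1 − 1.7)/2 = 2.2 m; q_3 = 0.51 × 0.50 × 2.2 = 0.5610 m³/s
w_4 = (9.3 − 4.3)/2 = 2.5 m; q_4 = 0.71 × 0.65 × 2.5 = 1.154 m³/s
w_5 = (11.8 − 6.1)/2 = 2.85 m; q_5 = 0.64 × 0.86 × 2.85 = 1.569 m³/s
w_6 = (17.1 − 9.3)/2 = 3.9 m; q_6 = 0.64 × 0.74 × 3.9 = 1.847 m³/s
Stations 1, 7 contribute zero (depth or velocity is 0).
Q = Σ qᵢ = 5.595 m³/s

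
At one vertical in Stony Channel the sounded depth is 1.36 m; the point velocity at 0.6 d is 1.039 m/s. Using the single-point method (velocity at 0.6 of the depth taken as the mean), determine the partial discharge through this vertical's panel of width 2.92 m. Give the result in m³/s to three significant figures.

v̄ = v₀.₆ = 1.039 m/s
q = v̄ × d × w = 1.039 × 1.36 × 2.92 = 4.126 m³/s

4.13 m³/s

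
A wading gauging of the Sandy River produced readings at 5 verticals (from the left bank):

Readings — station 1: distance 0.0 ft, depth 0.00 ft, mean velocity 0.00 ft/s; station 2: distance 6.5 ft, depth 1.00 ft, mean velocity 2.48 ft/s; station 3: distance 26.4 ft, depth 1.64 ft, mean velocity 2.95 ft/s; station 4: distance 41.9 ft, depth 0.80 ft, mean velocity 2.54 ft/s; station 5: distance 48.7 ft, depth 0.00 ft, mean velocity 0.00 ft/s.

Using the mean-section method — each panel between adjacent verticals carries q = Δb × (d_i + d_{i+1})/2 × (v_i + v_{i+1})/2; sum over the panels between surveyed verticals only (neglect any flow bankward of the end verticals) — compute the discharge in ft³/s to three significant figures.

Panel 1-2: Δb = 6.5 ft, d̄ = (0.00+1.00)/2 = 0.5, v̄ = (0.00+2.48)/2 = 1.24 → q = 6.5×0.5×1.24 = 4.030 ft³/s
Panel 2-3: Δb = 19.9 ft, d̄ = (1.00+1.64)/2 = 1.32, v̄ = (2.48+2.95)/2 = 2.715 → q = 19.9×1.32×2.715 = 71.32 ft³/s
Panel 3-4: Δb = 15.5 ft, d̄ = (1.64+0.80)/2 = 1.22, v̄ = (2.95+2.54)/2 = 2.745 → q = 15.5×1.22×2.745 = 51.91 ft³/s
Panel 4-5: Δb = 6.8 ft, d̄ = (0.80+0.00)/2 = 0.4, v̄ = (2.54+0.00)/2 = 1.27 → q = 6.8×0.4×1.27 = 3.454 ft³/s
Q = Σ q = 130.7 ft³/s

131 ft³/s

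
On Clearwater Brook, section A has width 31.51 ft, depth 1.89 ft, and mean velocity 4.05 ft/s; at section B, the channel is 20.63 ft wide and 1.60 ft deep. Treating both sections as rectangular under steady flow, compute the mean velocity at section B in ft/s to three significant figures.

7.31 ft/s

Q = A₁V₁ = (31.51×1.89) × 4.05 = 241.2 ft³/s
A₂ = 20.63 × 1.60 = 33.01 ft²
V₂ = Q/A₂ = 241.2/33.01 = 7.307 ft/s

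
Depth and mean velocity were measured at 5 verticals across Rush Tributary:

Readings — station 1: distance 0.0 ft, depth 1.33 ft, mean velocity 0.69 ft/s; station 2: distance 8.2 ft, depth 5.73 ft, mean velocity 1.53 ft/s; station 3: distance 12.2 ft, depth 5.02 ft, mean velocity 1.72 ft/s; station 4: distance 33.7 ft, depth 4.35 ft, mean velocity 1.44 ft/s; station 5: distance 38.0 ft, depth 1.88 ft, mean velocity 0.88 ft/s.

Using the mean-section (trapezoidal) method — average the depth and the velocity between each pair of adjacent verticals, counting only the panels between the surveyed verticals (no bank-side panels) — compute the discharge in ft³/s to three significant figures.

Panel 1-2: Δb = 8.2 ft, d̄ = (1.33+5.73)/2 = 3.53, v̄ = (0.69+1.53)/2 = 1.11 → q = 8.2×3.53×1.11 = 32.13 ft³/s
Panel 2-3: Δb = 4 ft, d̄ = (5.73+5.02)/2 = 5.375, v̄ = (1.53+1.72)/2 = 1.625 → q = 4×5.375×1.625 = 34.94 ft³/s
Panel 3-4: Δb = 21.5 ft, d̄ = (5.02+4.35)/2 = 4.685, v̄ = (1.72+1.44)/2 = 1.58 → q = 21.5×4.685×1.58 = 159.1 ft³/s
Panel 4-5: Δb = 4.3 ft, d̄ = (4.35+1.88)/2 = 3.115, v̄ = (1.44+0.88)/2 = 1.16 → q = 4.3×3.115×1.16 = 15.54 ft³/s
Q = Σ q = 241.8 ft³/s

242 ft³/s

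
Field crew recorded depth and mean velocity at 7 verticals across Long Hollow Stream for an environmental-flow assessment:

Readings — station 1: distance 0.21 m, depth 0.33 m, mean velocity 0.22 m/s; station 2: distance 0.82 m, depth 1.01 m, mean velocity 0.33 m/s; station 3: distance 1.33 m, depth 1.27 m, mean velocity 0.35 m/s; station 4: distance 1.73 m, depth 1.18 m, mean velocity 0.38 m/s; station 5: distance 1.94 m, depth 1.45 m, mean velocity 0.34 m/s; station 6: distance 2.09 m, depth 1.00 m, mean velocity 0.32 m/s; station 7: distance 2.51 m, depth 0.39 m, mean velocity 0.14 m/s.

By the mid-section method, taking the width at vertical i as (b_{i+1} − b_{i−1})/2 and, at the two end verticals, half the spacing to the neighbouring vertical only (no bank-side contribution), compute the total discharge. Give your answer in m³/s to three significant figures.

w_1 = (0.82 − 0.21)/2 = 0.305 m; q_1 = 0.22 × 0.33 × 0.305 = 0.02214 m³/s
w_2 = (1.33 − 0.21)/2 = 0.56 m; q_2 = 0.33 × 1.01 × 0.56 = 0.1866 m³/s
w_3 = (1.73 − 0.82)/2 = 0.455 m; q_3 = 0.35 × 1.27 × 0.455 = 0.2022 m³/s
w_4 = (1.94 − 1.33)/2 = 0.305 m; q_4 = 0.38 × 1.18 × 0.305 = 0.1368 m³/s
w_5 = (2.09 − 1.73)/2 = 0.18 m; q_5 = 0.34 × 1.45 × 0.18 = 0.08874 m³/s
w_6 = (2.51 − 1.94)/2 = 0.285 m; q_6 = 0.32 × 1.00 × 0.285 = 0.09120 m³/s
w_7 = (2.51 − 2.09)/2 = 0.21 m; q_7 = 0.14 × 0.39 × 0.21 = 0.01147 m³/s
Q = Σ qᵢ = 0.7392 m³/s

0.739 m³/s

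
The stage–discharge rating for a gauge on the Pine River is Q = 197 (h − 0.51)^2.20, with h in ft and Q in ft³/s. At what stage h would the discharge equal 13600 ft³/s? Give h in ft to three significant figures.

7.36 ft

h − h₀ = (Q/C)^(1/b) = (13600/197)^(1/2.20) = 6.854 ft
h = 0.51 + 6.854 = 7.364 ft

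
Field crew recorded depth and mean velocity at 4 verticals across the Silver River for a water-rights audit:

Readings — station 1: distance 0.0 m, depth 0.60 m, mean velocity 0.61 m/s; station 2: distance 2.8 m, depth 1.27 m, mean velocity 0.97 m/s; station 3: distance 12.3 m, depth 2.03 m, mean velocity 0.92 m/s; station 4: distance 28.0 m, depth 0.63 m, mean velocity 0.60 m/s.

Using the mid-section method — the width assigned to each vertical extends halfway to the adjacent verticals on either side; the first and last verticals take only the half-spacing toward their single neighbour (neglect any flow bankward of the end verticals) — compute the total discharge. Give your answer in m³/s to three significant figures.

w_1 = (2.8 − 0.0)/2 = 1.4 m; q_1 = 0.61 × 0.60 × 1.4 = 0.5124 m³/s
w_2 = (12.3 − 0.0)/2 = 6.15 m; q_2 = 0.97 × 1.27 × 6.15 = 7.576 m³/s
w_3 = (28.0 − 2.8)/2 = 12.6 m; q_3 = 0.92 × 2.03 × 12.6 = 23.53 m³/s
w_4 = (28.0 − 12.3)/2 = 7.85 m; q_4 = 0.60 × 0.63 × 7.85 = 2.967 m³/s
Q = Σ qᵢ = 34.59 m³/s

34.6 m³/s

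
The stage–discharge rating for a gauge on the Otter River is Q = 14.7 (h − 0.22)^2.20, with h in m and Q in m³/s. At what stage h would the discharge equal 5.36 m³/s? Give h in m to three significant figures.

h − h₀ = (Q/C)^(1/b) = (5.36/14.7)^(1/2.20) = 0.6322 m
h = 0.22 + 0.6322 = 0.8522 m

0.852 m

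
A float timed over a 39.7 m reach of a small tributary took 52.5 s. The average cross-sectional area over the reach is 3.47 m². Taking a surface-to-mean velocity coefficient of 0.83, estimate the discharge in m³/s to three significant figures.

2.18 m³/s

v_surface = L / t̄ = 39.7 / 52.5 = 0.7562 m/s
v_mean = 0.83 × 0.7562 = 0.6276 m/s
Q = A × v_mean = 3.47 × 0.6276 = 2.178 m³/s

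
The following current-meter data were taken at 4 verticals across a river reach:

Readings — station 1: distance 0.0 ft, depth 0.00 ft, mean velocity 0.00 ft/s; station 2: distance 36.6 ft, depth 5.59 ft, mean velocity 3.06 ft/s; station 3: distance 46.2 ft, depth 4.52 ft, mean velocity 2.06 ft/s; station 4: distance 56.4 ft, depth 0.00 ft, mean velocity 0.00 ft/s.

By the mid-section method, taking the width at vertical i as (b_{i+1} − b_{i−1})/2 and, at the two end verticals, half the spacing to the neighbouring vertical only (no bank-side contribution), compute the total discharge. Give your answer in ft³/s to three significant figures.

w_2 = (46.2 − 0.0)/2 = 23.1 ft; q_2 = 3.06 × 5.59 × 23.1 = 395.1 ft³/s
w_3 = (56.4 − 36.6)/2 = 9.9 ft; q_3 = 2.06 × 4.52 × 9.9 = 92.18 ft³/s
Stations 1, 4 contribute zero (depth or velocity is 0).
Q = Σ qᵢ = 487.3 ft³/s

487 ft³/s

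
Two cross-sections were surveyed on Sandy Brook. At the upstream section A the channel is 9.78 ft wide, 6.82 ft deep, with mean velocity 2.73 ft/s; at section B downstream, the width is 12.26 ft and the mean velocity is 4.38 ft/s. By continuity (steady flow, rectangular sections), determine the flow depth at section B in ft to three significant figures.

Q = A₁V₁ = (9.78×6.82) × 2.73 = 182.1 ft³/s
d₂ = Q/(b₂ V₂) = 182.1/(12.26×4.38) = 3.391 ft

3.39 ft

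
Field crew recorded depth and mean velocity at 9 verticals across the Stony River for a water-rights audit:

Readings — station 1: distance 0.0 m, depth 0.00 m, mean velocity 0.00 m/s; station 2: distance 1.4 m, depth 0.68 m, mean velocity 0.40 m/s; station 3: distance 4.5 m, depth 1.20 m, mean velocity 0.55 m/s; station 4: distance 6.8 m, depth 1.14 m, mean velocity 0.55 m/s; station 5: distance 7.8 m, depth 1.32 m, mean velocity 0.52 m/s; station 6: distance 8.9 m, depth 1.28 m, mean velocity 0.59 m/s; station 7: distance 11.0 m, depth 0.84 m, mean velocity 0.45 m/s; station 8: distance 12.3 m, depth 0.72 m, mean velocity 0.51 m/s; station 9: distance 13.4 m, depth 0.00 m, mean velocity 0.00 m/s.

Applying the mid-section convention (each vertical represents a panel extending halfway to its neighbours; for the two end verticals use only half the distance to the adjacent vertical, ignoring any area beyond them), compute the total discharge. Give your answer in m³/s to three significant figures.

6.44 m³/s

w_2 = (4.5 − 0.0)/2 = 2.25 m; q_2 = 0.40 × 0.68 × 2.25 = 0.6120 m³/s
w_3 = (6.8 − 1.4)/2 = 2.7 m; q_3 = 0.55 × 1.20 × 2.7 = 1.782 m³/s
w_4 = (7.8 − 4.5)/2 = 1.65 m; q_4 = 0.55 × 1.14 × 1.65 = 1.035 m³/s
w_5 = (8.9 − 6.8)/2 = 1.05 m; q_5 = 0.52 × 1.32 × 1.05 = 0.7207 m³/s
w_6 = (11.0 − 7.8)/2 = 1.6 m; q_6 = 0.59 × 1.28 × 1.6 = 1.208 m³/s
w_7 = (12.3 − 8.9)/2 = 1.7 m; q_7 = 0.45 × 0.84 × 1.7 = 0.6426 m³/s
w_8 = (13.4 − 11.0)/2 = 1.2 m; q_8 = 0.51 × 0.72 × 1.2 = 0.4406 m³/s
Stations 1, 9 contribute zero (depth or velocity is 0).
Q = Σ qᵢ = 6.441 m³/s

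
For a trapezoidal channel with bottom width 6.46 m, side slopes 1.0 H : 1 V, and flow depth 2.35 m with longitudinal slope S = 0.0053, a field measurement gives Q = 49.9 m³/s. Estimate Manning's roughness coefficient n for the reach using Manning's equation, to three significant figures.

0.0410

A = (b + z·y)·y = (6.46 + 1.0×2.35)×2.35 = 20.70 m²
P = b + 2y√(1+z²) = 6.46 + 2×2.35×√(1+1.0²) = 13.11 m
R = A/P = 20.70/13.11 = 1.580 m
n = (1/Q)·A·R^(2/3)·S^(1/2) = (1/49.9) × 20.70 × 1.356 × 0.07280 = 0.04097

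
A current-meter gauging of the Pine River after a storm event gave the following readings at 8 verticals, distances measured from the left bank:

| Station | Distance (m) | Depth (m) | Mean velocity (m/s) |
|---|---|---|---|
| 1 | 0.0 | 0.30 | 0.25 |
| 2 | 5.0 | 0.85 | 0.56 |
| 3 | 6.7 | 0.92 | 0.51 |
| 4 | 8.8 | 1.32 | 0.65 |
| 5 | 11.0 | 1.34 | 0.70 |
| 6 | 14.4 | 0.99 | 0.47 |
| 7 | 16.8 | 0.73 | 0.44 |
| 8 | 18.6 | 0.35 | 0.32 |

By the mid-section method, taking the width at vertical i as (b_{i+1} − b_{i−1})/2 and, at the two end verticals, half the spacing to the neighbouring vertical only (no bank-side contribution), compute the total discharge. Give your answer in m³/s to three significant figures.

9.27 m³/s

w_1 = (5.0 − 0.0)/2 = 2.5 m; q_1 = 0.25 × 0.30 × 2.5 = 0.1875 m³/s
w_2 = (6.7 − 0.0)/2 = 3.35 m; q_2 = 0.56 × 0.85 × 3.35 = 1.595 m³/s
w_3 = (8.8 − 5.0)/2 = 1.9 m; q_3 = 0.51 × 0.92 × 1.9 = 0.8915 m³/s
w_4 = (11.0 − 6.7)/2 = 2.15 m; q_4 = 0.65 × 1.32 × 2.15 = 1.845 m³/s
w_5 = (14.4 − 8.8)/2 = 2.8 m; q_5 = 0.70 × 1.34 × 2.8 = 2.626 m³/s
w_6 = (16.8 − 11.0)/2 = 2.9 m; q_6 = 0.47 × 0.99 × 2.9 = 1.349 m³/s
w_7 = (18.6 − 14.4)/2 = 2.1 m; q_7 = 0.44 × 0.73 × 2.1 = 0.6745 m³/s
w_8 = (18.6 − 16.8)/2 = 0.9 m; q_8 = 0.32 × 0.35 × 0.9 = 0.1008 m³/s
Q = Σ qᵢ = 9.269 m³/s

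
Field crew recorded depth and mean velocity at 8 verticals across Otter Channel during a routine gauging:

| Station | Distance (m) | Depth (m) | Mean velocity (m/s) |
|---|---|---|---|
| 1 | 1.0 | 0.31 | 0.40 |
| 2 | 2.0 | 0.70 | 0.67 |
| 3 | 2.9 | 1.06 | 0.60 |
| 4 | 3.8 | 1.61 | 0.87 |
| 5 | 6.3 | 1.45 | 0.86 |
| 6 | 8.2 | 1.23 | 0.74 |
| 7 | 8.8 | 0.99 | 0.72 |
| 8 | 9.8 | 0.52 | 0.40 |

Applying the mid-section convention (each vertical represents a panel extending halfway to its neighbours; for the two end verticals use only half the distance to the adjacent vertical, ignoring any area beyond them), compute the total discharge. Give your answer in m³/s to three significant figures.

8.02 m³/s

w_1 = (2.0 − 1.0)/2 = 0.5 m; q_1 = 0.40 × 0.31 × 0.5 = 0.06200 m³/s
w_2 = (2.9 − 1.0)/2 = 0.95 m; q_2 = 0.67 × 0.70 × 0.95 = 0.4456 m³/s
w_3 = (3.8 − 2.0)/2 = 0.9 m; q_3 = 0.60 × 1.06 × 0.9 = 0.5724 m³/s
w_4 = (6.3 − 2.9)/2 = 1.7 m; q_4 = 0.87 × 1.61 × 1.7 = 2.381 m³/s
w_5 = (8.2 − 3.8)/2 = 2.2 m; q_5 = 0.86 × 1.45 × 2.2 = 2.743 m³/s
w_6 = (8.8 − 6.3)/2 = 1.25 m; q_6 = 0.74 × 1.23 × 1.25 = 1.138 m³/s
w_7 = (9.8 − 8.2)/2 = 0.8 m; q_7 = 0.72 × 0.99 × 0.8 = 0.5702 m³/s
w_8 = (9.8 − 8.8)/2 = 0.5 m; q_8 = 0.40 × 0.52 × 0.5 = 0.1040 m³/s
Q = Σ qᵢ = 8.017 m³/s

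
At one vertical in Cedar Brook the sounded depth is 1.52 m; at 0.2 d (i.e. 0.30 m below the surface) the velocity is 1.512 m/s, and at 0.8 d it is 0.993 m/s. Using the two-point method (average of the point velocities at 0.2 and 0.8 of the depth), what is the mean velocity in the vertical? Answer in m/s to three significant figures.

v̄ = (1.512 + 0.993) / 2 = 1.253 m/s

1.25 m/s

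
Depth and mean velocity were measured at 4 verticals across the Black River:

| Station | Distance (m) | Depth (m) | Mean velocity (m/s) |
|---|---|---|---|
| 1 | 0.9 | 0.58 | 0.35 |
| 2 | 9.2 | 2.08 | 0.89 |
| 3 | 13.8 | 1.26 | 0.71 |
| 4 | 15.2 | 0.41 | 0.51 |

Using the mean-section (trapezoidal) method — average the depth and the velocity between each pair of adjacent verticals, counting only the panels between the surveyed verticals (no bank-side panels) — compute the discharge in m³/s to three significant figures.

Panel 1-2: Δb = 8.3 m, d̄ = (0.58+2.08)/2 = 1.33, v̄ = (0.35+0.89)/2 = 0.62 → q = 8.3×1.33×0.62 = 6.844 m³/s
Panel 2-3: Δb = 4.6 m, d̄ = (2.08+1.26)/2 = 1.67, v̄ = (0.89+0.71)/2 = 0.8 → q = 4.6×1.67×0.8 = 6.146 m³/s
Panel 3-4: Δb = 1.4 m, d̄ = (1.26+0.41)/2 = 0.835, v̄ = (0.71+0.51)/2 = 0.61 → q = 1.4×0.835×0.61 = 0.7131 m³/s
Q = Σ q = 13.70 m³/s

13.7 m³/s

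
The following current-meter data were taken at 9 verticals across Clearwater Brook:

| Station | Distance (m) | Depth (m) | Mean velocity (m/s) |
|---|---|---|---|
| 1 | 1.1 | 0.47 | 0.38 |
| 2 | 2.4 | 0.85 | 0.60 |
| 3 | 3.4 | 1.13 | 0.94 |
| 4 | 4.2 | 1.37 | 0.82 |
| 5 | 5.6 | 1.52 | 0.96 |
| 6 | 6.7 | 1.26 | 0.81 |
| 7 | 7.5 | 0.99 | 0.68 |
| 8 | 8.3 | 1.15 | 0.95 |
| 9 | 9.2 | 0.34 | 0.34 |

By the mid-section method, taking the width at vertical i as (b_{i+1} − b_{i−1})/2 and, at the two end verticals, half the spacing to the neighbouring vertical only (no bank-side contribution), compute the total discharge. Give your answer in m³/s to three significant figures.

w_1 = (2.4 − 1.1)/2 = 0.65 m; q_1 = 0.38 × 0.47 × 0.65 = 0.1161 m³/s
w_2 = (3.4 − 1.1)/2 = 1.15 m; q_2 = 0.60 × 0.85 × 1.15 = 0.5865 m³/s
w_3 = (4.2 − 2.4)/2 = 0.9 m; q_3 = 0.94 × 1.13 × 0.9 = 0.9560 m³/s
w_4 = (5.6 − 3.4)/2 = 1.1 m; q_4 = 0.82 × 1.37 × 1.1 = 1.236 m³/s
w_5 = (6.7 − 4.2)/2 = 1.25 m; q_5 = 0.96 × 1.52 × 1.25 = 1.824 m³/s
w_6 = (7.5 − 5.6)/2 = 0.95 m; q_6 = 0.81 × 1.26 × 0.95 = 0.9696 m³/s
w_7 = (8.3 − 6.7)/2 = 0.8 m; q_7 = 0.68 × 0.99 × 0.8 = 0.5386 m³/s
w_8 = (9.2 − 7.5)/2 = 0.85 m; q_8 = 0.95 × 1.15 × 0.85 = 0.9286 m³/s
w_9 = (9.2 − 8.3)/2 = 0.45 m; q_9 = 0.34 × 0.34 × 0.45 = 0.05202 m³/s
Q = Σ qᵢ = 7.207 m³/s

7.21 m³/s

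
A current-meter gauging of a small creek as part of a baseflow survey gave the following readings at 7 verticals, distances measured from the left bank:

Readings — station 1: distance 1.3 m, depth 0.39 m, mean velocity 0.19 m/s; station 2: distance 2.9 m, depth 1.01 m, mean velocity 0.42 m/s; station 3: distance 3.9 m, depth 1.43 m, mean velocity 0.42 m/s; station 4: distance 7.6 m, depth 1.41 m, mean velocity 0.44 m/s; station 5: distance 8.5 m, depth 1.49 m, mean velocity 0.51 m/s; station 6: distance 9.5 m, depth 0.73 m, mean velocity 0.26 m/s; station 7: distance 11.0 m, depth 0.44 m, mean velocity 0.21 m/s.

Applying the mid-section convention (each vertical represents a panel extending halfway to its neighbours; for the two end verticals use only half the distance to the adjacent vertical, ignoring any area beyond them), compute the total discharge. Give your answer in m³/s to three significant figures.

4.48 m³/s

w_1 = (2.9 − 1.3)/2 = 0.8 m; q_1 = 0.19 × 0.39 × 0.8 = 0.05928 m³/s
w_2 = (3.9 − 1.3)/2 = 1.3 m; q_2 = 0.42 × 1.01 × 1.3 = 0.5515 m³/s
w_3 = (7.6 − 2.9)/2 = 2.35 m; q_3 = 0.42 × 1.43 × 2.35 = 1.411 m³/s
w_4 = (8.5 − 3.9)/2 = 2.3 m; q_4 = 0.44 × 1.41 × 2.3 = 1.427 m³/s
w_5 = (9.5 − 7.6)/2 = 0.95 m; q_5 = 0.51 × 1.49 × 0.95 = 0.7219 m³/s
w_6 = (11.0 − 8.5)/2 = 1.25 m; q_6 = 0.26 × 0.73 × 1.25 = 0.2373 m³/s
w_7 = (11.0 − 9.5)/2 = 0.75 m; q_7 = 0.21 × 0.44 × 0.75 = 0.06930 m³/s
Q = Σ qᵢ = 4.478 m³/s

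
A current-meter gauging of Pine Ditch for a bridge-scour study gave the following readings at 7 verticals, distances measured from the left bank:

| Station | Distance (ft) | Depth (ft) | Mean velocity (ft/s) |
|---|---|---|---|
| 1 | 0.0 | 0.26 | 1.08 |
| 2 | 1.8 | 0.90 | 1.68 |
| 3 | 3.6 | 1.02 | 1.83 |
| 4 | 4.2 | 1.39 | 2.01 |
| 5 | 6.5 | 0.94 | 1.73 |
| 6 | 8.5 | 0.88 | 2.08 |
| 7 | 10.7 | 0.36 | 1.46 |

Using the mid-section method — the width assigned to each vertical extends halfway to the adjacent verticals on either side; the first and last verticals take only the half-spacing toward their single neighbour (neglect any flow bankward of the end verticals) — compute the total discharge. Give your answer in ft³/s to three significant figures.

w_1 = (1.8 − 0.0)/2 = 0.9 ft; q_1 = 1.08 × 0.26 × 0.9 = 0.2527 ft³/s
w_2 = (3.6 − 0.0)/2 = 1.8 ft; q_2 = 1.68 × 0.90 × 1.8 = 2.722 ft³/s
w_3 = (4.2 − 1.8)/2 = 1.2 ft; q_3 = 1.83 × 1.02 × 1.2 = 2.240 ft³/s
w_4 = (6.5 − 3.6)/2 = 1.45 ft; q_4 = 2.01 × 1.39 × 1.45 = 4.051 ft³/s
w_5 = (8.5 − 4.2)/2 = 2.15 ft; q_5 = 1.73 × 0.94 × 2.15 = 3.496 ft³/s
w_6 = (10.7 − 6.5)/2 = 2.1 ft; q_6 = 2.08 × 0.88 × 2.1 = 3.844 ft³/s
w_7 = (10.7 − 8.5)/2 = 1.1 ft; q_7 = 1.46 × 0.36 × 1.1 = 0.5782 ft³/s
Q = Σ qᵢ = 17.18 ft³/s

17.2 ft³/s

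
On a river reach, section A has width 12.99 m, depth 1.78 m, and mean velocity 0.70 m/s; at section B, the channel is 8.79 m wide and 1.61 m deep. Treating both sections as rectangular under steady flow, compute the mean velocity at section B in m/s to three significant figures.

1.14 m/s

Q = A₁V₁ = (12.99×1.78) × 0.70 = 16.19 m³/s
A₂ = 8.79 × 1.61 = 14.15 m²
V₂ = Q/A₂ = 16.19/14.15 = 1.144 m/s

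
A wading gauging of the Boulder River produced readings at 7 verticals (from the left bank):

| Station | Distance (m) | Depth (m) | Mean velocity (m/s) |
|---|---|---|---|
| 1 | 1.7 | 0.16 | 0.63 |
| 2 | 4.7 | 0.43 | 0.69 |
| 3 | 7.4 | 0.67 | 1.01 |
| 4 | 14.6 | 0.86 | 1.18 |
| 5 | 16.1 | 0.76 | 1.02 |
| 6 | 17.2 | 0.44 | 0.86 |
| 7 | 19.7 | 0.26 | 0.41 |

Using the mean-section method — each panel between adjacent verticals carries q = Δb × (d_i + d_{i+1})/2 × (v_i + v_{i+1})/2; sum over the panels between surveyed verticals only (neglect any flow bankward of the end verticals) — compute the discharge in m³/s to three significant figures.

Panel 1-2: Δb = 3 m, d̄ = (0.16+0.43)/2 = 0.295, v̄ = (0.63+0.69)/2 = 0.66 → q = 3×0.295×0.66 = 0.5841 m³/s
Panel 2-3: Δb = 2.7 m, d̄ = (0.43+0.67)/2 = 0.55, v̄ = (0.69+1.01)/2 = 0.85 → q = 2.7×0.55×0.85 = 1.262 m³/s
Panel 3-4: Δb = 7.2 m, d̄ = (0.67+0.86)/2 = 0.765, v̄ = (1.01+1.18)/2 = 1.095 → q = 7.2×0.765×1.095 = 6.031 m³/s
Panel 4-5: Δb = 1.5 m, d̄ = (0.86+0.76)/2 = 0.81, v̄ = (1.18+1.02)/2 = 1.1 → q = 1.5×0.81×1.1 = 1.337 m³/s
Panel 5-6: Δb = 1.1 m, d̄ = (0.76+0.44)/2 = 0.6, v̄ = (1.02+0.86)/2 = 0.94 → q = 1.1×0.6×0.94 = 0.6204 m³/s
Panel 6-7: Δb = 2.5 m, d̄ = (0.44+0.26)/2 = 0.35, v̄ = (0.86+0.41)/2 = 0.635 → q = 2.5×0.35×0.635 = 0.5556 m³/s
Q = Σ q = 10.39 m³/s

10.4 m³/s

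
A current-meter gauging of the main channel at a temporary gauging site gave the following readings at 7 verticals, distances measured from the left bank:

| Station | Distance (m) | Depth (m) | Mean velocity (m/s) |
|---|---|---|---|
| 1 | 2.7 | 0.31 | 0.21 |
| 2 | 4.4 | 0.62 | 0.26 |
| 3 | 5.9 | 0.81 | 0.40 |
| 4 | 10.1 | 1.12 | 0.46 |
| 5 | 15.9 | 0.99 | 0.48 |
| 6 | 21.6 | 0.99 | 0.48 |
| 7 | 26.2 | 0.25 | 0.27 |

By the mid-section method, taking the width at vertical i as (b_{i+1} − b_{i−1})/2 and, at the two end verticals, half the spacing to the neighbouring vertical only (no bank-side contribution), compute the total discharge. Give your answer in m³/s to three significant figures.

w_1 = (4.4 − 2.7)/2 = 0.85 m; q_1 = 0.21 × 0.31 × 0.85 = 0.05534 m³/s
w_2 = (5.9 − 2.7)/2 = 1.6 m; q_2 = 0.26 × 0.62 × 1.6 = 0.2579 m³/s
w_3 = (10.1 − 4.4)/2 = 2.85 m; q_3 = 0.40 × 0.81 × 2.85 = 0.9234 m³/s
w_4 = (15.9 − 5.9)/2 = 5 m; q_4 = 0.46 × 1.12 × 5 = 2.576 m³/s
w_5 = (21.6 − 10.1)/2 = 5.75 m; q_5 = 0.48 × 0.99 × 5.75 = 2.732 m³/s
w_6 = (26.2 − 15.9)/2 = 5.15 m; q_6 = 0.48 × 0.99 × 5.15 = 2.447 m³/s
w_7 = (26.2 − 21.6)/2 = 2.3 m; q_7 = 0.27 × 0.25 × 2.3 = 0.1553 m³/s
Q = Σ qᵢ = 9.148 m³/s

9.15 m³/s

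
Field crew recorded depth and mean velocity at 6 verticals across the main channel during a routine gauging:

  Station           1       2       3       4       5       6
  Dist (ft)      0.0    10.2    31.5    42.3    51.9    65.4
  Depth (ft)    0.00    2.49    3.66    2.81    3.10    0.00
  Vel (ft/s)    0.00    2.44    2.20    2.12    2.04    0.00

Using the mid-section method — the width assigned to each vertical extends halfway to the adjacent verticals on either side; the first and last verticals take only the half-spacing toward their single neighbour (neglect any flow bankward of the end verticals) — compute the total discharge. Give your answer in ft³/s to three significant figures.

359 ft³/s

w_2 = (31.5 − 0.0)/2 = 15.75 ft; q_2 = 2.44 × 2.49 × 15.75 = 95.69 ft³/s
w_3 = (42.3 − 10.2)/2 = 16.05 ft; q_3 = 2.20 × 3.66 × 16.05 = 129.2 ft³/s
w_4 = (51.9 − 31.5)/2 = 10.2 ft; q_4 = 2.12 × 2.81 × 10.2 = 60.76 ft³/s
w_5 = (65.4 − 42.3)/2 = 11.55 ft; q_5 = 2.04 × 3.10 × 11.55 = 73.04 ft³/s
Stations 1, 6 contribute zero (depth or velocity is 0).
Q = Σ qᵢ = 358.7 ft³/s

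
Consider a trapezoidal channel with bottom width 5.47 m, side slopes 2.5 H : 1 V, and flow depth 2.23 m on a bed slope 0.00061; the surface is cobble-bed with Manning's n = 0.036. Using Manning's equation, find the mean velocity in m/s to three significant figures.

A = (b + z·y)·y = (5.47 + 2.5×2.23)×2.23 = 24.63 m²
P = b + 2y√(1+z²) = 5.47 + 2×2.23×√(1+2.5²) = 17.48 m
R = A/P = 24.63/17.48 = 1.409 m
Q = (1/n)·A·R^(2/3)·S^(1/2) = (1/0.036) × 24.63 × 1.409^(2/3) × 0.00061^(1/2) = 21.24 m³/s
V = Q/A = 21.24/24.63 = 0.8623 m/s

0.862 m/s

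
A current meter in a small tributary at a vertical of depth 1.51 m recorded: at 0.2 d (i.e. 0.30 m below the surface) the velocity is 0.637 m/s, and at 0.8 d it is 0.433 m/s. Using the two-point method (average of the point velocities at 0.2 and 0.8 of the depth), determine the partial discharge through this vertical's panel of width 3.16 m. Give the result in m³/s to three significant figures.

2.55 m³/s

v̄ = (0.637 + 0.433) / 2 = 0.5350 m/s
q = v̄ × d × w = 0.5350 × 1.51 × 3.16 = 2.553 m³/s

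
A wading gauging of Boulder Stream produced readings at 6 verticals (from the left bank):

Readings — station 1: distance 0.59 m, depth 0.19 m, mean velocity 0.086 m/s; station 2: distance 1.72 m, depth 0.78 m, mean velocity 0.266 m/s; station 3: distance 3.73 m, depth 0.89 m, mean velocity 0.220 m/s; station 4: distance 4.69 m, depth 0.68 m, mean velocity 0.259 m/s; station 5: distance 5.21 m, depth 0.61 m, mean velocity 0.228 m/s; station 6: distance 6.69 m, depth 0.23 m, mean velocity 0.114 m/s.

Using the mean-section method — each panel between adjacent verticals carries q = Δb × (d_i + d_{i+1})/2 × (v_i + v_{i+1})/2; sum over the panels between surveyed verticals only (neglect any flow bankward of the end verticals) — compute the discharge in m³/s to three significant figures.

0.873 m³/s

Panel 1-2: Δb = 1.13 m, d̄ = (0.19+0.78)/2 = 0.485, v̄ = (0.086+0.266)/2 = 0.176 → q = 1.13×0.485×0.176 = 0.09646 m³/s
Panel 2-3: Δb = 2.01 m, d̄ = (0.78+0.89)/2 = 0.835, v̄ = (0.266+0.220)/2 = 0.243 → q = 2.01×0.835×0.243 = 0.4078 m³/s
Panel 3-4: Δb = 0.96 m, d̄ = (0.89+0.68)/2 = 0.785, v̄ = (0.220+0.259)/2 = 0.2395 → q = 0.96×0.785×0.2395 = 0.1805 m³/s
Panel 4-5: Δb = 0.52 m, d̄ = (0.68+0.61)/2 = 0.645, v̄ = (0.259+0.228)/2 = 0.2435 → q = 0.52×0.645×0.2435 = 0.08167 m³/s
Panel 5-6: Δb = 1.48 m, d̄ = (0.61+0.23)/2 = 0.42, v̄ = (0.228+0.114)/2 = 0.171 → q = 1.48×0.42×0.171 = 0.1063 m³/s
Q = Σ q = 0.8727 m³/s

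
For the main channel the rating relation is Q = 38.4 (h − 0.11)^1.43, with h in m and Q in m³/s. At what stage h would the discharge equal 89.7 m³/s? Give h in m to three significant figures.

1.92 m

h − h₀ = (Q/C)^(1/b) = (89.7/38.4)^(1/1.43) = 1.810 m
h = 0.11 + 1.810 = 1.920 m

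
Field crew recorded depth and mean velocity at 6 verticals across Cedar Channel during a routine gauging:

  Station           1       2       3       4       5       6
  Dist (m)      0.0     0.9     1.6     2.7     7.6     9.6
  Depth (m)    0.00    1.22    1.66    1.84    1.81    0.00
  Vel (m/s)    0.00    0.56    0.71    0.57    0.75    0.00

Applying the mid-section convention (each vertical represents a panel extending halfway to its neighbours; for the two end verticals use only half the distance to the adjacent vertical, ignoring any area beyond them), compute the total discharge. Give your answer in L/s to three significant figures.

w_2 = (1.6 − 0.0)/2 = 0.8 m; q_2 = 0.56 × 1.22 × 0.8 = 0.5466 m³/s
w_3 = (2.7 − 0.9)/2 = 0.9 m; q_3 = 0.71 × 1.66 × 0.9 = 1.061 m³/s
w_4 = (7.6 − 1.6)/2 = 3 m; q_4 = 0.57 × 1.84 × 3 = 3.146 m³/s
w_5 = (9.6 − 2.7)/2 = 3.45 m; q_5 = 0.75 × 1.81 × 3.45 = 4.683 m³/s
Stations 1, 6 contribute zero (depth or velocity is 0).
Q = Σ qᵢ = 9.437 m³/s
= 9.437 × 1000 = 9437 L/s

9440 L/s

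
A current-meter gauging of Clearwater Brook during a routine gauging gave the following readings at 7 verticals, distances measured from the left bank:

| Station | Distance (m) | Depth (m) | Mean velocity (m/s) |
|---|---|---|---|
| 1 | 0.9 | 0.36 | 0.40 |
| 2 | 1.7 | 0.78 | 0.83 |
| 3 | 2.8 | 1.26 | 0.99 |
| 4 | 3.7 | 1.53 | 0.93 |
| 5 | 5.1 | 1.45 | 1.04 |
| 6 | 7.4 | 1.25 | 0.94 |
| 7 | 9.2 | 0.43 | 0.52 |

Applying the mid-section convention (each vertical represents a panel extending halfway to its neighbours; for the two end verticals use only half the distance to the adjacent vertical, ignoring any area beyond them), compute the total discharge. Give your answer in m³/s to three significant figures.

8.96 m³/s

w_1 = (1.7 − 0.9)/2 = 0.4 m; q_1 = 0.40 × 0.36 × 0.4 = 0.05760 m³/s
w_2 = (2.8 − 0.9)/2 = 0.95 m; q_2 = 0.83 × 0.78 × 0.95 = 0.6150 m³/s
w_3 = (3.7 − 1.7)/2 = 1 m; q_3 = 0.99 × 1.26 × 1 = 1.247 m³/s
w_4 = (5.1 − 2.8)/2 = 1.15 m; q_4 = 0.93 × 1.53 × 1.15 = 1.636 m³/s
w_5 = (7.4 − 3.7)/2 = 1.85 m; q_5 = 1.04 × 1.45 × 1.85 = 2.790 m³/s
w_6 = (9.2 − 5.1)/2 = 2.05 m; q_6 = 0.94 × 1.25 × 2.05 = 2.409 m³/s
w_7 = (9.2 − 7.4)/2 = 0.9 m; q_7 = 0.52 × 0.43 × 0.9 = 0.2012 m³/s
Q = Σ qᵢ = 8.956 m³/s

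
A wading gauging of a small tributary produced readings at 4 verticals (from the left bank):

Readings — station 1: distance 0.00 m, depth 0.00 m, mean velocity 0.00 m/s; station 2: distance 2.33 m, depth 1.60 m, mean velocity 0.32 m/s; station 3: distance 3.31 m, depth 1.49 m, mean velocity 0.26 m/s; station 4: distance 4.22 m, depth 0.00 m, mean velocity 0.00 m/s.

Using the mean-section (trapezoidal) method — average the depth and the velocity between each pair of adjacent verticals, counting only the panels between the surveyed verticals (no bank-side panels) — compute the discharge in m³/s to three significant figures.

0.825 m³/s

Panel 1-2: Δb = 2.33 m, d̄ = (0.00+1.60)/2 = 0.8, v̄ = (0.00+0.32)/2 = 0.16 → q = 2.33×0.8×0.16 = 0.2982 m³/s
Panel 2-3: Δb = 0.98 m, d̄ = (1.60+1.49)/2 = 1.545, v̄ = (0.32+0.26)/2 = 0.29 → q = 0.98×1.545×0.29 = 0.4391 m³/s
Panel 3-4: Δb = 0.91 m, d̄ = (1.49+0.00)/2 = 0.745, v̄ = (0.26+0.00)/2 = 0.13 → q = 0.91×0.745×0.13 = 0.08813 m³/s
Q = Σ q = 0.8255 m³/s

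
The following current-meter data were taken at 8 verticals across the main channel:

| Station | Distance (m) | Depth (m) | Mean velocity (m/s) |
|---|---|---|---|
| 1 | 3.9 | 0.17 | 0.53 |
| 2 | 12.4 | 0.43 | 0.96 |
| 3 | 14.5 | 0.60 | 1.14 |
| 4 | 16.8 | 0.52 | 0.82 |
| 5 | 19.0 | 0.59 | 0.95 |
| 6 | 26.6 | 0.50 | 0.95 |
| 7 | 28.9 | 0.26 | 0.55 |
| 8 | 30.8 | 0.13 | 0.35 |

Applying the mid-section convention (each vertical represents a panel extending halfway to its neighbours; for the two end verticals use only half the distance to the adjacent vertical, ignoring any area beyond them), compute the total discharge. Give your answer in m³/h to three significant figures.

37700 m³/h

w_1 = (12.4 − 3.9)/2 = 4.25 m; q_1 = 0.53 × 0.17 × 4.25 = 0.3829 m³/s
w_2 = (14.5 − 3.9)/2 = 5.3 m; q_2 = 0.96 × 0.43 × 5.3 = 2.188 m³/s
w_3 = (16.8 − 12.4)/2 = 2.2 m; q_3 = 1.14 × 0.60 × 2.2 = 1.505 m³/s
w_4 = (19.0 − 14.5)/2 = 2.25 m; q_4 = 0.82 × 0.52 × 2.25 = 0.9594 m³/s
w_5 = (26.6 − 16.8)/2 = 4.9 m; q_5 = 0.95 × 0.59 × 4.9 = 2.746 m³/s
w_6 = (28.9 − 19.0)/2 = 4.95 m; q_6 = 0.95 × 0.50 × 4.95 = 2.351 m³/s
w_7 = (30.8 − 26.6)/2 = 2.1 m; q_7 = 0.55 × 0.26 × 2.1 = 0.3003 m³/s
w_8 = (30.8 − 28.9)/2 = 0.95 m; q_8 = 0.35 × 0.13 × 0.95 = 0.04323 m³/s
Q = Σ qᵢ = 10.48 m³/s
= 10.48 × 3600 = 37710 m³/h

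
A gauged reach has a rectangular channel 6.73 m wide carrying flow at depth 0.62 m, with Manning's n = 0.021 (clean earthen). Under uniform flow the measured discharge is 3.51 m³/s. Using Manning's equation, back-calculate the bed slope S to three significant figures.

0.000740

A = b·y = 6.73 × 0.62 = 4.173 m²
P = b + 2y = 6.73 + 2×0.62 = 7.970 m
R = A/P = 4.173/7.970 = 0.5235 m
S = (Q·n / (1·A·R^(2/3)))² = (3.51×0.021 / (1×4.173×0.6496))² = 0.0007396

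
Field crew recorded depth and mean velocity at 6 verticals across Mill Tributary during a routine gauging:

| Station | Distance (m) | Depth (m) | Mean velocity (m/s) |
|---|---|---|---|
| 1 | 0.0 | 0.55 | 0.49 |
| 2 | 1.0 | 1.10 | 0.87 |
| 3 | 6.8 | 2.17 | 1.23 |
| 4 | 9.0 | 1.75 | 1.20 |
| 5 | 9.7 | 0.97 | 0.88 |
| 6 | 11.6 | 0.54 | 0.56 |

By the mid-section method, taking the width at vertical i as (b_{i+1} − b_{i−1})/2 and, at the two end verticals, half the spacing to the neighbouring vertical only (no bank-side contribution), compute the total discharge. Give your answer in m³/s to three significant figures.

w_1 = (1.0 − 0.0)/2 = 0.5 m; q_1 = 0.49 × 0.55 × 0.5 = 0.1348 m³/s
w_2 = (6.8 − 0.0)/2 = 3.4 m; q_2 = 0.87 × 1.10 × 3.4 = 3.254 m³/s
w_3 = (9.0 − 1.0)/2 = 4 m; q_3 = 1.23 × 2.17 × 4 = 10.68 m³/s
w_4 = (9.7 − 6.8)/2 = 1.45 m; q_4 = 1.20 × 1.75 × 1.45 = 3.045 m³/s
w_5 = (11.6 − 9.0)/2 = 1.3 m; q_5 = 0.88 × 0.97 × 1.3 = 1.110 m³/s
w_6 = (11.6 − 9.7)/2 = 0.95 m; q_6 = 0.56 × 0.54 × 0.95 = 0.2873 m³/s
Q = Σ qᵢ = 18.51 m³/s

18.5 m³/s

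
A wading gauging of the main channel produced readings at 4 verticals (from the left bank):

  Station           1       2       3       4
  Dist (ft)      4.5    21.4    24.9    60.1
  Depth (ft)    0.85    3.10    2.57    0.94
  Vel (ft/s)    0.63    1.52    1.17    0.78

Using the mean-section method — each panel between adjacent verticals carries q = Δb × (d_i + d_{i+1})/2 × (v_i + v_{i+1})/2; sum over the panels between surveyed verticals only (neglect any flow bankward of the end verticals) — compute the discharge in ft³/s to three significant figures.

109 ft³/s

Panel 1-2: Δb = 16.9 ft, d̄ = (0.85+3.10)/2 = 1.975, v̄ = (0.63+1.52)/2 = 1.075 → q = 16.9×1.975×1.075 = 35.88 ft³/s
Panel 2-3: Δb = 3.5 ft, d̄ = (3.10+2.57)/2 = 2.835, v̄ = (1.52+1.17)/2 = 1.345 → q = 3.5×2.835×1.345 = 13.35 ft³/s
Panel 3-4: Δb = 35.2 ft, d̄ = (2.57+0.94)/2 = 1.755, v̄ = (1.17+0.78)/2 = 0.975 → q = 35.2×1.755×0.975 = 60.23 ft³/s
Q = Σ q = 109.5 ft³/s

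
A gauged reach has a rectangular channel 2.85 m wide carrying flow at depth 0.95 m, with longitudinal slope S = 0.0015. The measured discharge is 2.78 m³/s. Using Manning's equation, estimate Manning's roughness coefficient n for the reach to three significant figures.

0.0259

A = b·y = 2.85 × 0.95 = 2.708 m²
P = b + 2y = 2.85 + 2×0.95 = 4.750 m
R = A/P = 2.708/4.750 = 0.5700 m
n = (1/Q)·A·R^(2/3)·S^(1/2) = (1/2.78) × 2.708 × 0.6875 × 0.03873 = 0.02593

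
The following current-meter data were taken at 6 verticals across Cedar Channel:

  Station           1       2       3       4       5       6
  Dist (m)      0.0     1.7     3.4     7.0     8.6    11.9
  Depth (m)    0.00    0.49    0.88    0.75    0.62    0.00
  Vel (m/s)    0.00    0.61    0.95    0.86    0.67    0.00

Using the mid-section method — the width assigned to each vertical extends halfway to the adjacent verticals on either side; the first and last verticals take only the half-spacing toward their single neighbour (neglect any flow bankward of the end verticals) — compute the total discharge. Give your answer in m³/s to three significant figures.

5.42 m³/s

w_2 = (3.4 − 0.0)/2 = 1.7 m; q_2 = 0.61 × 0.49 × 1.7 = 0.5081 m³/s
w_3 = (7.0 − 1.7)/2 = 2.65 m; q_3 = 0.95 × 0.88 × 2.65 = 2.215 m³/s
w_4 = (8.6 − 3.4)/2 = 2.6 m; q_4 = 0.86 × 0.75 × 2.6 = 1.677 m³/s
w_5 = (11.9 − 7.0)/2 = 2.45 m; q_5 = 0.67 × 0.62 × 2.45 = 1.018 m³/s
Stations 1, 6 contribute zero (depth or velocity is 0).
Q = Σ qᵢ = 5.418 m³/s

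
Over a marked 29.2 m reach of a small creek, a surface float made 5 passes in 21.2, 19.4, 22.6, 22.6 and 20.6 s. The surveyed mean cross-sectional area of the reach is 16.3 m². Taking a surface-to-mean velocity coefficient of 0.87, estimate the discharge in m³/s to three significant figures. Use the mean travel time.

t̄ = (21.2 + 19.4 + 22.6 + 22.6 + 20.6) / 5 = 21.28 s
v_surface = L / t̄ = 29.2 / 21.28 = 1.372 m/s
v_mean = 0.87 × 1.372 = 1.194 m/s
Q = A × v_mean = 16.3 × 1.194 = 19.46 m³/s

19.5 m³/s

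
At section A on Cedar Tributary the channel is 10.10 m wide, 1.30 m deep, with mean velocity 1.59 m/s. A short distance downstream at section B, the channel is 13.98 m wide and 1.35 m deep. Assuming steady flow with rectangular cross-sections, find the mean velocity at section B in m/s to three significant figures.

1.11 m/s

Q = A₁V₁ = (10.10×1.30) × 1.59 = 20.88 m³/s
A₂ = 13.98 × 1.35 = 18.87 m²
V₂ = Q/A₂ = 20.88/18.87 = 1.106 m/s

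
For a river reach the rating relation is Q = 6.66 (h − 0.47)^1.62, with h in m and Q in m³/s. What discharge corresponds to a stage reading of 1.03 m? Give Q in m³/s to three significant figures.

2.60 m³/s

Q = 6.66 × (1.03 − 0.47)^1.62 = 6.66 × 0.56^1.62 = 2.603 m³/s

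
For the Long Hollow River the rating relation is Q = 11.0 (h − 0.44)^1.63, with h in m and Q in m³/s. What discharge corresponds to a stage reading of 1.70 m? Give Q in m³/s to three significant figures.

Q = 11.0 × (1.70 − 0.44)^1.63 = 11.0 × 1.26^1.63 = 16.03 m³/s

16.0 m³/s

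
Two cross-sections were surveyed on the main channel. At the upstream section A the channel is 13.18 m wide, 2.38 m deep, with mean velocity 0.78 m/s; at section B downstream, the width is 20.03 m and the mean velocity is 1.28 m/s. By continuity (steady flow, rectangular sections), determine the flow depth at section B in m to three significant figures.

Q = A₁V₁ = (13.18×2.38) × 0.78 = 24.47 m³/s
d₂ = Q/(b₂ V₂) = 24.47/(20.03×1.28) = 0.9543 m

0.954 m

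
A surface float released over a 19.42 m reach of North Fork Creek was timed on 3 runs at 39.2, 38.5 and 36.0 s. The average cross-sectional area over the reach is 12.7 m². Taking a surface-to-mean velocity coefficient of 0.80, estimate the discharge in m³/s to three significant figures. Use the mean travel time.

t̄ = (39.2 + 38.5 + 36.0) / 3 = 37.9 s
v_surface = L / t̄ = 19.42 / 37.9 = 0.5124 m/s
v_mean = 0.80 × 0.5124 = 0.4099 m/s
Q = A × v_mean = 12.7 × 0.4099 = 5.206 m³/s

5.21 m³/s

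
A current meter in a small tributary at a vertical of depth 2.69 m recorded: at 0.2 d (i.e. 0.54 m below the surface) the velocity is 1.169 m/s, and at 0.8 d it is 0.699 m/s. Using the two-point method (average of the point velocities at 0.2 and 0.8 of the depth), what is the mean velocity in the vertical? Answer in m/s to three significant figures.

0.934 m/s

v̄ = (1.169 + 0.699) / 2 = 0.9340 m/s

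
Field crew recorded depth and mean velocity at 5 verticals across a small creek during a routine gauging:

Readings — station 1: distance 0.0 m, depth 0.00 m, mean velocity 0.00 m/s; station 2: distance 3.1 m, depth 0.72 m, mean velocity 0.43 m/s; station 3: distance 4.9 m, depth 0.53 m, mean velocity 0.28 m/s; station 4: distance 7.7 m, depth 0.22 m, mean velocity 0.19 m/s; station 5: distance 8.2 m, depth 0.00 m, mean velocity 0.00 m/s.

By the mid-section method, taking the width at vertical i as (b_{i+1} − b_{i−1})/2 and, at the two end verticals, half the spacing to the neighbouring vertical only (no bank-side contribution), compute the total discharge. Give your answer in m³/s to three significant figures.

w_2 = (4.9 − 0.0)/2 = 2.45 m; q_2 = 0.43 × 0.72 × 2.45 = 0.7585 m³/s
w_3 = (7.7 − 3.1)/2 = 2.3 m; q_3 = 0.28 × 0.53 × 2.3 = 0.3413 m³/s
w_4 = (8.2 − 4.9)/2 = 1.65 m; q_4 = 0.19 × 0.22 × 1.65 = 0.06897 m³/s
Stations 1, 5 contribute zero (depth or velocity is 0).
Q = Σ qᵢ = 1.169 m³/s

1.17 m³/s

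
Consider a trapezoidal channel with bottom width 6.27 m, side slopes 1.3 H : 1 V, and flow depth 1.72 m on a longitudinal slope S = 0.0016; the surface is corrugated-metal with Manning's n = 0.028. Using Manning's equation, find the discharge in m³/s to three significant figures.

A = (b + z·y)·y = (6.27 + 1.3×1.72)×1.72 = 14.63 m²
P = b + 2y√(1+z²) = 6.27 + 2×1.72×√(1+1.3²) = 11.91 m
R = A/P = 14.63/11.91 = 1.228 m
Q = (1/n)·A·R^(2/3)·S^(1/2) = (1/0.028) × 14.63 × 1.228^(2/3) × 0.0016^(1/2) = 23.97 m³/s

24.0 m³/s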